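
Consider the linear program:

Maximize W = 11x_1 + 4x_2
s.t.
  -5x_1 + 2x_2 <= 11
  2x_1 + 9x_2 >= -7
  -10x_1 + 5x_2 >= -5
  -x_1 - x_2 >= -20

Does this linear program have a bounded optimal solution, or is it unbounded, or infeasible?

bounded optimum

Feasible corners and W = 11x_1 + 4x_2:
  (-113/49, -13/49) → W = -185/7
  (29/7, 111/7) → W = 109
  (1/10, -4/5) → W = -21/10
  (7, 13) → W = 129
The feasible region has finitely many vertices and no improving ray; the maximum is 129 at (7, 13).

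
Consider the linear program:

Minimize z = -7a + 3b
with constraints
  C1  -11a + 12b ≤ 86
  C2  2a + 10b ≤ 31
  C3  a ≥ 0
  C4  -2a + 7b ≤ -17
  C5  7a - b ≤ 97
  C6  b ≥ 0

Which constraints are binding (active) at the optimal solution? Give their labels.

Extreme points and z = -7a + 3b:
  (387/34, 14/17) → z = -2625/34
  (1001/72, 23/72) → z = -3469/36
  (17/2, 0) → z = -119/2
  (97/7, 0) → z = -97

The minimum is at (97/7, 0). Substituting into each constraint, equality holds for C5 and C6; the remaining constraints have slack.

C5 and C6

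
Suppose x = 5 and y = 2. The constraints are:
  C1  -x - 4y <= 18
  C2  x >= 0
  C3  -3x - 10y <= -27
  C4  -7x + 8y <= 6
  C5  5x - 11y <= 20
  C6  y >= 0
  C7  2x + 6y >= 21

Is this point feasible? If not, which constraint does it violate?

C1: -13 ≤ 18 ✓
C2: 5 ≥ 0 ✓
C3: -35 ≤ -27 ✓
C4: -19 ≤ 6 ✓
C5: 3 ≤ 20 ✓
C6: 2 ≥ 0 ✓
C7: 22 ≥ 21 ✓

feasible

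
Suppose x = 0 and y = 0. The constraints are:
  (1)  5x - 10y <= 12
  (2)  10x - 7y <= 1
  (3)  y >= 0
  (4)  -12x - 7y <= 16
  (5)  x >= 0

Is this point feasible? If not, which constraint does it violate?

(1): 0 ≤ 12 ✓
(2): 0 ≤ 1 ✓
(3): 0 ≥ 0 ✓
(4): 0 ≤ 16 ✓
(5): 0 ≥ 0 ✓

feasible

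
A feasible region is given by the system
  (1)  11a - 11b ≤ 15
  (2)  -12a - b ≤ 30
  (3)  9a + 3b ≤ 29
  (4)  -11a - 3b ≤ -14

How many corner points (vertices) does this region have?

4

Of the 6 pairwise boundary intersections, those satisfying every inequality are:
  (91/33, 46/33)
  (199/154, -1/14)
  (-119/27, 206/9)
  (-104/25, 498/25)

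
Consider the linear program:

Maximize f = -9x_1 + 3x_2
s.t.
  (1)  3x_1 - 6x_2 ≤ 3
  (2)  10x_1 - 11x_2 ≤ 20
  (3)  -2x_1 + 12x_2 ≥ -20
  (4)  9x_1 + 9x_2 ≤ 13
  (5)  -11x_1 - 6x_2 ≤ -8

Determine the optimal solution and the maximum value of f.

Extreme points and f = -9x_1 + 3x_2:
  (35/27, 4/27) → f = -101/9
  (11/14, -3/28) → f = -207/28
  (-2/15, 71/45) → f = 89/15

The optimum lies where 9x_1 + 9x_2 = 13 and -11x_1 - 6x_2 = -8.
Solving simultaneously gives x_1 = -2/15, x_2 = 71/45.

x_1 = -2/15, x_2 = 71/45, maximum f = 89/15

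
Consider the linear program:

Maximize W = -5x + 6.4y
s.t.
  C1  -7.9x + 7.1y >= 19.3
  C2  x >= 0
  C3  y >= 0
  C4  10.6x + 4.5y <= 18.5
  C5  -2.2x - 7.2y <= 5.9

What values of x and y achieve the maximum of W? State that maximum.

x = 0, y = 37/9, maximum W = 1184/45

Vertices and W = -5x + 6.4y:
  (0, 193/71) → W = 6176/355
  (4450/11081, 35073/11081) → W = 1011086/55405
  (0, 37/9) → W = 1184/45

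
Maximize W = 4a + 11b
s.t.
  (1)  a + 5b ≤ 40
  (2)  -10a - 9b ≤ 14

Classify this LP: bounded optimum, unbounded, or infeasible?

unbounded

From the feasible point (-430/41, 414/41), moving in the direction (5, -1) keeps every constraint satisfied while W increases without bound.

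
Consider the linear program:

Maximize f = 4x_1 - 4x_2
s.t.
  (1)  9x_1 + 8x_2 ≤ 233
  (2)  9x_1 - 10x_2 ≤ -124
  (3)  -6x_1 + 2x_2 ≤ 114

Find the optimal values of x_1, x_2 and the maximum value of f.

x_1 = 223/27, x_2 = 119/6, maximum f = -1250/27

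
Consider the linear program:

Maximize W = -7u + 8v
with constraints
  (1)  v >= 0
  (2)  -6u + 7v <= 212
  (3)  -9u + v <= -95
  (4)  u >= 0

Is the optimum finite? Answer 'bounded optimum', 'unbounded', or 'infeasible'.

Extreme points and W = -7u + 8v:
  (95/9, 0) → W = -665/9
  (877/57, 826/19) → W = 13685/57
The feasible region has finitely many vertices and no improving ray; the maximum is 13685/57 at (877/57, 826/19).

bounded optimum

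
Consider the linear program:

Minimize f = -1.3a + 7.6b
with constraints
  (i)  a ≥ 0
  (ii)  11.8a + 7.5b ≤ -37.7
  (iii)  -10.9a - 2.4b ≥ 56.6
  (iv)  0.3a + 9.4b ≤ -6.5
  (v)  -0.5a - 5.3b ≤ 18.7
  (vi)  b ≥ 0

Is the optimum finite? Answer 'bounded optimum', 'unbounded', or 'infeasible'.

The boundaries 0.3a + 9.4b = -6.5 and -0.5a - 5.3b = 18.7 meet at (-14133/311, 236/311), but that point violates a ≥ 0. Every candidate vertex is excluded by some other constraint, so the feasible region is empty.

infeasible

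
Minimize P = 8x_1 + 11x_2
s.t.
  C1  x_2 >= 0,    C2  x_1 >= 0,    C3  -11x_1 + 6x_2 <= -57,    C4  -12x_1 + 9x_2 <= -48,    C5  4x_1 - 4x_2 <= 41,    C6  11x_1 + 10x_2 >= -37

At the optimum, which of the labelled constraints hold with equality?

Vertices and P = 8x_1 + 11x_2:
  (57/11, 0) → P = 456/11
  (41/4, 0) → P = 82
  (25/3, 52/9) → P = 1172/9
The feasible region is unbounded (it extends along (1, 1), (3, 4)), but P strictly increases along every unbounded feasible direction, so there is no improving ray and the minimum is attained at a vertex.

The minimum is at (57/11, 0). Substituting into each constraint, equality holds for C1 and C3; the remaining constraints have slack.

C1 and C3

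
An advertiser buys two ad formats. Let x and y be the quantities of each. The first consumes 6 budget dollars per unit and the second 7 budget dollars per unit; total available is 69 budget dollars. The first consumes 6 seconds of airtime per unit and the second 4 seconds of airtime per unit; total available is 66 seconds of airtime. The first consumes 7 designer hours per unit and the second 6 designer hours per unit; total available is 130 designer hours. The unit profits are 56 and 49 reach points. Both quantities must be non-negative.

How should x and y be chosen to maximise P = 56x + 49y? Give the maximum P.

x = 31/3, y = 1, maximum P = 1883/3

Extreme points and P = 56x + 49y:
  (0, 0) → P = 0
  (0, 69/7) → P = 483
  (11, 0) → P = 616
  (31/3, 1) → P = 1883/3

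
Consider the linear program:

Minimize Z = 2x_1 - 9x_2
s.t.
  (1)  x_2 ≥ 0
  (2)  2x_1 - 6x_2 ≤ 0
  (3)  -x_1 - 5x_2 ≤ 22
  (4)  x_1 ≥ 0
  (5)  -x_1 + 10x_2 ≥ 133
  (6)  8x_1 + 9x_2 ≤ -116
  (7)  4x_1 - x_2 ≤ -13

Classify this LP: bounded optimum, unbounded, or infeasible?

infeasible

The boundaries -x_1 - 5x_2 = 22 and -x_1 + 10x_2 = 133 meet at (-59, 37/5), but that point violates x_1 ≥ 0. Every candidate vertex is excluded by some other constraint, so the feasible region is empty.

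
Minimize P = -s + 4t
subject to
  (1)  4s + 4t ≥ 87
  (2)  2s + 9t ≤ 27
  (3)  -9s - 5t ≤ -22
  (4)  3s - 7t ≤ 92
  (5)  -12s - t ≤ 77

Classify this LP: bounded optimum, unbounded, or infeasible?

Feasible corners and P = -s + 4t:
  (675/28, -33/14) → P = -939/28
  (977/40, -107/40) → P = -281/8
  (1017/41, -103/41) → P = -1429/41
The feasible region has finitely many vertices and no improving ray; the minimum is -281/8 at (977/40, -107/40).

bounded optimum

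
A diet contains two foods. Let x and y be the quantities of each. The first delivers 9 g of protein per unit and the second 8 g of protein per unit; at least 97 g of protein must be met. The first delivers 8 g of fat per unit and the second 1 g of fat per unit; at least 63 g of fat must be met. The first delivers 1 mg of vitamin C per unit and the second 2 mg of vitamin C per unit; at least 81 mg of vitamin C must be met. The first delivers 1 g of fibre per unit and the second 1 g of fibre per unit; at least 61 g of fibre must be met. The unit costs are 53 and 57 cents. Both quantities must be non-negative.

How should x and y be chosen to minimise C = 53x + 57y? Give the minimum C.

Vertices and C = 53x + 57y:
  (0, 63) → C = 3591
  (81, 0) → C = 4293
  (2/7, 425/7) → C = 24331/7
  (41, 20) → C = 3313
The feasible region is unbounded (it extends along (0, 1), (1, 0)), but C strictly increases along every unbounded feasible direction, so there is no improving ray and the minimum is attained at a vertex.

The optimum lies where x + 2y = 81 and x + y = 61.
Solving simultaneously gives x = 41, y = 20.

x = 41, y = 20, minimum C = 3313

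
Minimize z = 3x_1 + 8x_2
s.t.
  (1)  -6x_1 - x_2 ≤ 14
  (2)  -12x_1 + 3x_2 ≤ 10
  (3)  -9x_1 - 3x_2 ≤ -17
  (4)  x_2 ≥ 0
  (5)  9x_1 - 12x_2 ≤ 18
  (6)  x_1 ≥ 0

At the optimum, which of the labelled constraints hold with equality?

(3) and (4)

Feasible corners and z = 3x_1 + 8x_2:
  (1/3, 14/3) → z = 115/3
  (17/9, 0) → z = 17/3
  (2, 0) → z = 6
The feasible region is unbounded (it extends along (4, 3), (1, 4)), but z strictly increases along every unbounded feasible direction, so there is no improving ray and the minimum is attained at a vertex.

The minimum is at (17/9, 0). Substituting into each constraint, equality holds for (3) and (4); the remaining constraints have slack.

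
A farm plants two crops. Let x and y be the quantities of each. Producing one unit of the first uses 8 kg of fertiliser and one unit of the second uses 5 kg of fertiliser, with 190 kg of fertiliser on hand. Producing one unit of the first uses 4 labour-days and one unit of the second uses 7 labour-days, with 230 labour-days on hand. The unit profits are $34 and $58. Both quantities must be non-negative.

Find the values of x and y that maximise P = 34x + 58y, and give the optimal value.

Vertices and P = 34x + 58y:
  (0, 0) → P = 0
  (0, 230/7) → P = 13340/7
  (95/4, 0) → P = 1615/2
  (5, 30) → P = 1910

The binding constraints are 8x + 5y = 190 and 4x + 7y = 230.
Solving simultaneously gives x = 5, y = 30.

x = 5, y = 30, maximum P = 1910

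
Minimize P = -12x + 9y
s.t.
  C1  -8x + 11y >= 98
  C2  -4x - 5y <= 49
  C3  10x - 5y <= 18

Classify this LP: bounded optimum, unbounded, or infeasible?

bounded optimum

Feasible corners and P = -12x + 9y:
  (-49/4, 0) → P = 147
  (344/35, 562/35) → P = 186/7
The feasible region has finitely many vertices and no improving ray; the minimum is 186/7 at (344/35, 562/35).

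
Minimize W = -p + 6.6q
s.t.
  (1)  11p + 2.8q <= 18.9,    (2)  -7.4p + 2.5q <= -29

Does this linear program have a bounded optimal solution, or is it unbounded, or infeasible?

unbounded

From the feasible point (12845/4822, -8957/2411), moving in the direction (2.8, -11) keeps every constraint satisfied while W decreases without bound.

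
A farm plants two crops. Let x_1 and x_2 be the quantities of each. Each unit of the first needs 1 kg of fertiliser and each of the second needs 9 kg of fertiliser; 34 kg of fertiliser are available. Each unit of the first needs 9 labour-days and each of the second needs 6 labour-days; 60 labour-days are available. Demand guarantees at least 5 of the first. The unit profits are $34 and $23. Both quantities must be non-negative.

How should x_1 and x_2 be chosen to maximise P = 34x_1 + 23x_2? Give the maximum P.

x_1 = 5, x_2 = 5/2, maximum P = 455/2

Feasible corners and P = 34x_1 + 23x_2:
  (20/3, 0) → P = 680/3
  (5, 0) → P = 170
  (5, 5/2) → P = 455/2

The binding constraints are 9x_1 + 6x_2 = 60 and x_1 = 5.
Solving simultaneously gives x_1 = 5, x_2 = 5/2.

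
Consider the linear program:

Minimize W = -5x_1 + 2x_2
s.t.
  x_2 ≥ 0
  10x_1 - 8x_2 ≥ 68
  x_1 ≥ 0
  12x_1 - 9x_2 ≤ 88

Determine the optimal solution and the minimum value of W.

x_1 = 46/3, x_2 = 32/3, minimum W = -166/3

Feasible corners and W = -5x_1 + 2x_2:
  (34/5, 0) → W = -34
  (22/3, 0) → W = -110/3
  (46/3, 32/3) → W = -166/3

At the optimal vertex, 10x_1 - 8x_2 = 68 and 12x_1 - 9x_2 = 88.
Solving simultaneously gives x_1 = 46/3, x_2 = 32/3.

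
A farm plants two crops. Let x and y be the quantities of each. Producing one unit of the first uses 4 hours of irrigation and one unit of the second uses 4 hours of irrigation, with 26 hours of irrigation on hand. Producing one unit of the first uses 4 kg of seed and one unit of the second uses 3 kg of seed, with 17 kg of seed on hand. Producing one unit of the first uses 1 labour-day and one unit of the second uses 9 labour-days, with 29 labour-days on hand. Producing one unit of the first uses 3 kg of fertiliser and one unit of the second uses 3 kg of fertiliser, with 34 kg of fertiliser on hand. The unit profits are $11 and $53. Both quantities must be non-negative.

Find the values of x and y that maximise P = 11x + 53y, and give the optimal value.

Extreme points and P = 11x + 53y:
  (0, 0) → P = 0
  (0, 29/9) → P = 1537/9
  (17/4, 0) → P = 187/4
  (2, 3) → P = 181

The binding constraints are 4x + 3y = 17 and x + 9y = 29.
Solving simultaneously gives x = 2, y = 3.

x = 2, y = 3, maximum P = 181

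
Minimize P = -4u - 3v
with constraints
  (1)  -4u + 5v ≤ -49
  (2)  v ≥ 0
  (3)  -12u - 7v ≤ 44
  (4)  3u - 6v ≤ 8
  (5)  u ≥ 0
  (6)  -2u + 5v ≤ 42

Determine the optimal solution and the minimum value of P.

Corner points and P = -4u - 3v:
  (254/9, 115/9) → P = -1361/9
  (91/2, 133/5) → P = -1309/5
  (292/3, 142/3) → P = -1594/3

u = 292/3, v = 142/3, minimum P = -1594/3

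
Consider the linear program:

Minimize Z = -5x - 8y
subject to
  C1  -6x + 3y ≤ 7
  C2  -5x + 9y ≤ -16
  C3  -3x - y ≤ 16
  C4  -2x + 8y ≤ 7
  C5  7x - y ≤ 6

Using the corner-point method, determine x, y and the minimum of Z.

Vertices and Z = -5x - 8y:
  (-37/13, -131/39) → Z = 1603/39
  (-11/3, -5) → Z = 175/3
  (19/29, -41/29) → Z = 233/29
  (-1, -13) → Z = 109

x = 19/29, y = -41/29, minimum Z = 233/29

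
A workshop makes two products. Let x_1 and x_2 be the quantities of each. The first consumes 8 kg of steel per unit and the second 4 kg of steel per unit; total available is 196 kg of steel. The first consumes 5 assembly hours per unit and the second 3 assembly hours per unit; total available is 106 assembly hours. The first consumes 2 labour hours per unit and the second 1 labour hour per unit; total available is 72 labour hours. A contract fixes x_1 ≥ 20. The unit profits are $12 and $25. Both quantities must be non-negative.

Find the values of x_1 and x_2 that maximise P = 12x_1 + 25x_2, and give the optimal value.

x_1 = 20, x_2 = 2, maximum P = 290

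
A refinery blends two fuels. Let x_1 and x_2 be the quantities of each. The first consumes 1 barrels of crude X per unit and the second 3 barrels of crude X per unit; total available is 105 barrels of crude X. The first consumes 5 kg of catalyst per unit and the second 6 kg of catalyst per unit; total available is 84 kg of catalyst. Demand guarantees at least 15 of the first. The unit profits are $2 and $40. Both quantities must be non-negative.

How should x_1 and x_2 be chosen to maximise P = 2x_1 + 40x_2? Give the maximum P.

x_1 = 15, x_2 = 3/2, maximum P = 90

Corner points and P = 2x_1 + 40x_2:
  (84/5, 0) → P = 168/5
  (15, 0) → P = 30
  (15, 3/2) → P = 90

The binding constraints are 5x_1 + 6x_2 = 84 and x_1 = 15.
Solving simultaneously gives x_1 = 15, x_2 = 3/2.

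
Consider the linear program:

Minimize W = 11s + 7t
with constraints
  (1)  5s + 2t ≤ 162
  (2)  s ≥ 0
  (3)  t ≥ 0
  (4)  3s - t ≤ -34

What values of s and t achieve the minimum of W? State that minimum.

The binding constraints are s = 0 and 3s - t = -34.
Solving simultaneously gives s = 0, t = 34.

s = 0, t = 34, minimum W = 238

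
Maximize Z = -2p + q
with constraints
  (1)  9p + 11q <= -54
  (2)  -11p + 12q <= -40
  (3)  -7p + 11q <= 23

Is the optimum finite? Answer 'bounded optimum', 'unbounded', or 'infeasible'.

unbounded

From the feasible point (-208/229, -954/229), moving in the direction (-12, -11) keeps every constraint satisfied while Z increases without bound.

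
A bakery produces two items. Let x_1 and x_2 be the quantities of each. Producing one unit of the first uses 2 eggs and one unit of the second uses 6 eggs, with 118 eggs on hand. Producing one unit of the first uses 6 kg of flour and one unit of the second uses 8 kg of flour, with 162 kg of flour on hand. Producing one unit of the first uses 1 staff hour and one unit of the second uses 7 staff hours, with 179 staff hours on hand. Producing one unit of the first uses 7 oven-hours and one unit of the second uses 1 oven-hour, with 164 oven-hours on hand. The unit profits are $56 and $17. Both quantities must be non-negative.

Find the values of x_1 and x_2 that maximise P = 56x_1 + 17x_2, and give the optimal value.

Extreme points and P = 56x_1 + 17x_2:
  (0, 0) → P = 0
  (0, 59/3) → P = 1003/3
  (164/7, 0) → P = 1312
  (7/5, 96/5) → P = 2024/5
  (23, 3) → P = 1339

x_1 = 23, x_2 = 3, maximum P = 1339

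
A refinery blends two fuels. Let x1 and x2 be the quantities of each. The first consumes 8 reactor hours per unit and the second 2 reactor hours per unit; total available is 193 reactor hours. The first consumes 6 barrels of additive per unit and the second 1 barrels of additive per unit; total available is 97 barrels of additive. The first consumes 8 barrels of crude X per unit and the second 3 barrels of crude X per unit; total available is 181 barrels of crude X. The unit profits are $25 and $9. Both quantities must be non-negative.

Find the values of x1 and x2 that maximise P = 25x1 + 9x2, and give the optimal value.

x1 = 11, x2 = 31, maximum P = 554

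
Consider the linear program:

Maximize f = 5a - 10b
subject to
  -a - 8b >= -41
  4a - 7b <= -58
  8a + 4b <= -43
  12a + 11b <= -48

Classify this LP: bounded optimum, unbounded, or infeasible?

From the feasible point (-167/17, 108/17), moving in the direction (-7, -4) keeps every constraint satisfied while f increases without bound.

unbounded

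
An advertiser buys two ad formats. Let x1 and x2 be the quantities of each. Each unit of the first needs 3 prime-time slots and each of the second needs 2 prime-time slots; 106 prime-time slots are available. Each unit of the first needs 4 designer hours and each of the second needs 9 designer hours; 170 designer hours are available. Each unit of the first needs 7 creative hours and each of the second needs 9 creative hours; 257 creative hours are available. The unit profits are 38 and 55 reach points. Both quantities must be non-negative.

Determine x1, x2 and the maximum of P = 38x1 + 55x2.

x1 = 29, x2 = 6, maximum P = 1432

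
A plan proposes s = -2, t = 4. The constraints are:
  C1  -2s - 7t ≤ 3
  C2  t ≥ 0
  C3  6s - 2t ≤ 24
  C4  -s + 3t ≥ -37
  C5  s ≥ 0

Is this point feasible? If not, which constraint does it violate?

Constraint C5: s = -2, which is not ≥ 0. All other constraints are satisfied.

not feasible — violates C5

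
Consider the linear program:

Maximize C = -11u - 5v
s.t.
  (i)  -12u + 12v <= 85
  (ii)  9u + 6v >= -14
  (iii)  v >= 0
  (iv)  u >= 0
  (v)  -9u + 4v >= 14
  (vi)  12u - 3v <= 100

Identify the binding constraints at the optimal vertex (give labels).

Extreme points and C = -11u - 5v:
  (0, 85/12) → C = -425/12
  (43/15, 199/20) → C = -4877/60
  (0, 7/2) → C = -35/2

The maximum is at (0, 7/2). Substituting into each constraint, equality holds for (iv) and (v); the remaining constraints have slack.

(iv) and (v)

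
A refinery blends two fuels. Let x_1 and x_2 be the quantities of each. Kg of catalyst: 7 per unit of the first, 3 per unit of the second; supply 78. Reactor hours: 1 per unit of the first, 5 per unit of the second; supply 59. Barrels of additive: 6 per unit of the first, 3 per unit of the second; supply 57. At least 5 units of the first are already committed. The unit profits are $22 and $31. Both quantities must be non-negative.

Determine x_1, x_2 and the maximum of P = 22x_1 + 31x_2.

x_1 = 5, x_2 = 9, maximum P = 389

Vertices and P = 22x_1 + 31x_2:
  (19/2, 0) → P = 209
  (5, 0) → P = 110
  (5, 9) → P = 389

The binding constraints are 6x_1 + 3x_2 = 57 and x_1 = 5.
Solving simultaneously gives x_1 = 5, x_2 = 9.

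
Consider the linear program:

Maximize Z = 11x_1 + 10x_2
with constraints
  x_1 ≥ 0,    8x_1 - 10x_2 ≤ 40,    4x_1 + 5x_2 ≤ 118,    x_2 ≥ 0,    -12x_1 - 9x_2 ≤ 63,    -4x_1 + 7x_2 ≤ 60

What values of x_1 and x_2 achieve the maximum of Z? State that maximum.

x_1 = 69/4, x_2 = 49/5, maximum Z = 1151/4

Corner points and Z = 11x_1 + 10x_2:
  (0, 0) → Z = 0
  (0, 60/7) → Z = 600/7
  (69/4, 49/5) → Z = 1151/4
  (5, 0) → Z = 55
  (263/24, 89/6) → Z = 2151/8

The binding constraints are 8x_1 - 10x_2 = 40 and 4x_1 + 5x_2 = 118.
Solving simultaneously gives x_1 = 69/4, x_2 = 49/5.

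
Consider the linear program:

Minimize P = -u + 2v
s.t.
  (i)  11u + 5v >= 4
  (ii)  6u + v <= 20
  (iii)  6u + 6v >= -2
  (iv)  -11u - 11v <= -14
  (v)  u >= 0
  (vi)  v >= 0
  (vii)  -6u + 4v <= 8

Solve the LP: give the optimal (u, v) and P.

u = 10/3, v = 0, minimum P = -10/3

Extreme points and P = -u + 2v:
  (10/3, 0) → P = -10/3
  (12/5, 28/5) → P = 44/5
  (0, 14/11) → P = 28/11
  (14/11, 0) → P = -14/11
  (0, 2) → P = 4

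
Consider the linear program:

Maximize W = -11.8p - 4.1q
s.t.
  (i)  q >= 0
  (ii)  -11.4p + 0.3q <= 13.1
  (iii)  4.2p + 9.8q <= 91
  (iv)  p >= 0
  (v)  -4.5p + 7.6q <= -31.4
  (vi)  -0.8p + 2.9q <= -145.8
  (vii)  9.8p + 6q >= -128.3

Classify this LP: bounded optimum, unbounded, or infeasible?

infeasible

The boundaries q = 0 and 4.2p + 9.8q = 91 meet at (65/3, 0), but that point violates -0.8p + 2.9q ≤ -145.8. Every candidate vertex is excluded by some other constraint, so the feasible region is empty.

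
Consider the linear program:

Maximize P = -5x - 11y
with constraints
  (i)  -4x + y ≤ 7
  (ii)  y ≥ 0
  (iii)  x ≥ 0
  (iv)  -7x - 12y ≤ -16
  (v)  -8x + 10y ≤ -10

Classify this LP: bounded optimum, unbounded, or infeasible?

Vertices and P = -5x - 11y:
  (16/7, 0) → P = -80/7
  (140/83, 29/83) → P = -1019/83
The feasible region has finitely many vertices and no improving ray; the maximum is -80/7 at (16/7, 0).

bounded optimum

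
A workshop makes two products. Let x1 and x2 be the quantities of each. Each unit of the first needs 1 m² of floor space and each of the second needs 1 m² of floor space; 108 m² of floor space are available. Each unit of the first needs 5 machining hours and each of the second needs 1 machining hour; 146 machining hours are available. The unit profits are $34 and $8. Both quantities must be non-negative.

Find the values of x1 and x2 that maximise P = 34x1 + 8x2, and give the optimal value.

Extreme points and P = 34x1 + 8x2:
  (0, 0) → P = 0
  (0, 108) → P = 864
  (146/5, 0) → P = 4964/5
  (19/2, 197/2) → P = 1111

The optimum lies where x1 + x2 = 108 and 5x1 + x2 = 146.
Solving simultaneously gives x1 = 19/2, x2 = 197/2.

x1 = 19/2, x2 = 197/2, maximum P = 1111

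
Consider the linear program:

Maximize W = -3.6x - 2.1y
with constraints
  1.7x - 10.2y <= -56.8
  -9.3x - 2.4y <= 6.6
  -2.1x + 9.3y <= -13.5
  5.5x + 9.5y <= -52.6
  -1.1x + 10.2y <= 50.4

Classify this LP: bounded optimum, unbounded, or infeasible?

infeasible

The boundaries -9.3x - 2.4y = 6.6 and 5.5x + 9.5y = -52.6 meet at (706/835, -5032/835), but that point violates 1.7x - 10.2y ≤ -56.8. Every candidate vertex is excluded by some other constraint, so the feasible region is empty.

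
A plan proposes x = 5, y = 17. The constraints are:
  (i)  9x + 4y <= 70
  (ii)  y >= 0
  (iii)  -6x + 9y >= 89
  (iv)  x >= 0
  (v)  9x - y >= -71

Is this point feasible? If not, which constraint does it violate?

Constraint (i): 9x + 4y = 113, which is not ≤ 70. All other constraints are satisfied.

not feasible — violates (i)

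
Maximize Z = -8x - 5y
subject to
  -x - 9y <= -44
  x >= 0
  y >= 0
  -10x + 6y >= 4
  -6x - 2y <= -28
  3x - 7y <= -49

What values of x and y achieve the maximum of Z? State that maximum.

Extreme points and Z = -8x - 5y:
  (0, 14) → Z = -70
  (133/26, 239/26) → Z = -2259/26
  (49/24, 63/8) → Z = -1337/24
The feasible region is unbounded (it extends along (0, 1), (3, 5)), but Z strictly decreases along every unbounded feasible direction, so there is no improving ray and the maximum is attained at a vertex.

At the optimal vertex, -6x - 2y = -28 and 3x - 7y = -49.
Solving simultaneously gives x = 49/24, y = 63/8.

x = 49/24, y = 63/8, maximum Z = -1337/24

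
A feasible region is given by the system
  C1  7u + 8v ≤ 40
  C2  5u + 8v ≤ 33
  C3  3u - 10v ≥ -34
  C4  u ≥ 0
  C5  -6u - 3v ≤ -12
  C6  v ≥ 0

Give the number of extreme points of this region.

5

Pairwise boundary intersections that survive every other constraint:
  (7/2, 31/16)
  (40/7, 0)
  (29/37, 269/74)
  (6/23, 80/23)
  (2, 0)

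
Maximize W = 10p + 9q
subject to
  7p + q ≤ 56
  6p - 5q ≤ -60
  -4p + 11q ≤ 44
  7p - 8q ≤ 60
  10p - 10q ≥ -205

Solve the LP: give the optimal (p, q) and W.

Corner points and W = 10p + 9q:
  (-220/23, 12/23) → W = -2092/23
  (-60, -60) → W = -1140
  (-363/14, -38/7) → W = -2157/7
  (-224, -407/2) → W = -8143/2

p = -220/23, q = 12/23, maximum W = -2092/23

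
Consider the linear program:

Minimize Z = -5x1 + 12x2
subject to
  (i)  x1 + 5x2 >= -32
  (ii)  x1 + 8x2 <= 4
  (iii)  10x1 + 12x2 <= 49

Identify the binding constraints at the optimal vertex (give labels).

Feasible corners and Z = -5x1 + 12x2:
  (-92, 12) → Z = 604
  (629/38, -369/38) → Z = -7573/38
  (86/17, -9/68) → Z = -457/17

The minimum is at (629/38, -369/38). Substituting into each constraint, equality holds for (i) and (iii); the remaining constraints have slack.

(i) and (iii)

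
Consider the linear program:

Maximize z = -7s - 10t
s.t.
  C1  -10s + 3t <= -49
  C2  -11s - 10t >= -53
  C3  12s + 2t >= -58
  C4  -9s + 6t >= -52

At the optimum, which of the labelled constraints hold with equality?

C1 and C4

Feasible corners and z = -7s - 10t:
  (649/133, -9/133) → z = -4453/133
  (46/11, -79/33) → z = -16/3
  (419/78, -95/156) → z = -1229/39

The maximum is at (46/11, -79/33). Substituting into each constraint, equality holds for C1 and C4; the remaining constraints have slack.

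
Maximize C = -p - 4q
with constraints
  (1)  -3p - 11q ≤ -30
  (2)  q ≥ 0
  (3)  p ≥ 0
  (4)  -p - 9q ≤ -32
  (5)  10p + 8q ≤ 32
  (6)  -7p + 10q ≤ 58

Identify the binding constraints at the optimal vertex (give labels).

(3) and (4)

Vertices and C = -p - 4q:
  (0, 32/9) → C = -128/9
  (0, 4) → C = -16
  (16/41, 144/41) → C = -592/41

The maximum is at (0, 32/9). Substituting into each constraint, equality holds for (3) and (4); the remaining constraints have slack.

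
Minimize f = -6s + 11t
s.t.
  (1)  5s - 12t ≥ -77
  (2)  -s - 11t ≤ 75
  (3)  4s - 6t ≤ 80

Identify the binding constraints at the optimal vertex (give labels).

(2) and (3)

Extreme points and f = -6s + 11t:
  (-1747/67, -298/67) → f = 7204/67
  (79, 118/3) → f = -124/3
  (43/5, -38/5) → f = -676/5

The minimum is at (43/5, -38/5). Substituting into each constraint, equality holds for (2) and (3); the remaining constraints have slack.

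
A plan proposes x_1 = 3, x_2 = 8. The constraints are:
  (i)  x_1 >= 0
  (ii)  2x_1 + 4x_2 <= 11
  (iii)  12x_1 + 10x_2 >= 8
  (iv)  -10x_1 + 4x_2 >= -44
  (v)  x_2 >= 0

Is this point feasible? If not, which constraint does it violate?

Constraint (ii): 2x_1 + 4x_2 = 38, which is not ≤ 11. All other constraints are satisfied.

not feasible — violates (ii)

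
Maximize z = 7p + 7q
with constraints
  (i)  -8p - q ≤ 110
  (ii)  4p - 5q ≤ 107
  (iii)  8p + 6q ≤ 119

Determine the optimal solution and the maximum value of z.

Extreme points and z = 7p + 7q:
  (-443/44, -324/11) → z = -12173/44
  (-779/40, 229/5) → z = 7371/40
  (1237/64, -95/16) → z = 5999/64

The optimum lies where -8p - q = 110 and 8p + 6q = 119.
Solving simultaneously gives p = -779/40, q = 229/5.

p = -779/40, q = 229/5, maximum z = 7371/40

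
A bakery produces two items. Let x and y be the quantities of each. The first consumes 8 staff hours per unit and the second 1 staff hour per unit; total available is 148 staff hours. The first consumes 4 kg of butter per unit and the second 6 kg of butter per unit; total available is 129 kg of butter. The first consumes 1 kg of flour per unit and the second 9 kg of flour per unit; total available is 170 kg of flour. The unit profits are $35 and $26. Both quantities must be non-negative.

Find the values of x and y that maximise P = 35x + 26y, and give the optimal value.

x = 69/4, y = 10, maximum P = 3455/4

Extreme points and P = 35x + 26y:
  (0, 0) → P = 0
  (0, 170/9) → P = 4420/9
  (37/2, 0) → P = 1295/2
  (69/4, 10) → P = 3455/4
  (47/10, 551/30) → P = 19261/30

The binding constraints are 8x + y = 148 and 4x + 6y = 129.
Solving simultaneously gives x = 69/4, y = 10.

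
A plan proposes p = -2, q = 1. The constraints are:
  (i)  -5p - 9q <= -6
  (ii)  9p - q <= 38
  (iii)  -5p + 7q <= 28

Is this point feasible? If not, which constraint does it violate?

Constraint (i): -5p - 9q = 1, which is not ≤ -6. All other constraints are satisfied.

not feasible — violates (i)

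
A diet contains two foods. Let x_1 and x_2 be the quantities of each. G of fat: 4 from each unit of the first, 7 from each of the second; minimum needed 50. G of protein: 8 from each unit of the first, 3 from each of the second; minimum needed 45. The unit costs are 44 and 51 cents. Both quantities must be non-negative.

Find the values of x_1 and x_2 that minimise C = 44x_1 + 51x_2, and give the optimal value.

The feasible region is unbounded (it extends along (0, 1), (1, 0)), but C strictly increases along every unbounded feasible direction, so there is no improving ray and the minimum is attained at a vertex.

The binding constraints are 4x_1 + 7x_2 = 50 and 8x_1 + 3x_2 = 45.
Solving simultaneously gives x_1 = 15/4, x_2 = 5.

x_1 = 15/4, x_2 = 5, minimum C = 420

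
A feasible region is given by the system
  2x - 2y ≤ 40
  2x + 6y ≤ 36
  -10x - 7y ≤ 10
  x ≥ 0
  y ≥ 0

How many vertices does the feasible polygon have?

Pairwise boundary intersections that survive every other constraint:
  (0, 6)
  (18, 0)
  (0, 0)

3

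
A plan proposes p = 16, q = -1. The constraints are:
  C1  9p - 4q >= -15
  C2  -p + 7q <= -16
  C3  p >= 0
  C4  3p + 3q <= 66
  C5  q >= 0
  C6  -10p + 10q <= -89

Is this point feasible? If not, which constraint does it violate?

not feasible — violates C5

Constraint C5: q = -1, which is not ≥ 0. All other constraints are satisfied.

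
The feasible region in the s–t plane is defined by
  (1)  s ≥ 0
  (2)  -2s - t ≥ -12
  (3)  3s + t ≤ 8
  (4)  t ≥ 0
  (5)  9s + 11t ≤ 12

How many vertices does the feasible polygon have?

Of the 10 pairwise boundary intersections, those satisfying every inequality are:
  (0, 0)
  (0, 12/11)
  (4/3, 0)

3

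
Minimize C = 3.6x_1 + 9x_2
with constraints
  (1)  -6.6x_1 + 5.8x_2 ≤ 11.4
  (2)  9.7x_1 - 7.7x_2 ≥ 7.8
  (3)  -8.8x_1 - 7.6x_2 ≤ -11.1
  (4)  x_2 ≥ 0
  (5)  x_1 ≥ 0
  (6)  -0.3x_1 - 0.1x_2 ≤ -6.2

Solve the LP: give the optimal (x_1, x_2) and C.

Vertices and C = 3.6x_1 + 9x_2:
  (6651/272, 8103/272) → C = 484353/1360
  (1213/82, 1445/82) → C = 86859/410
  (62/3, 0) → C = 372/5
The feasible region is unbounded (it extends along (29, 33), (1, 0)), but C strictly increases along every unbounded feasible direction, so there is no improving ray and the minimum is attained at a vertex.

At the optimal vertex, x_2 = 0 and -0.3x_1 - 0.1x_2 = -6.2.
Solving simultaneously gives x_1 = 62/3, x_2 = 0.

x_1 = 62/3, x_2 = 0, minimum C = 372/5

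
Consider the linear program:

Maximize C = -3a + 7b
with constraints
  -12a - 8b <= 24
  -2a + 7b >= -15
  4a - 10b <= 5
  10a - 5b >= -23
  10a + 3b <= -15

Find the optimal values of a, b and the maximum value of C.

Feasible corners and C = -3a + 7b:
  (-25/19, -39/38) → C = -123/38
  (-76/35, 9/35) → C = 291/35
  (-135/112, -55/56) → C = -365/112
  (-9/5, 1) → C = 62/5

a = -9/5, b = 1, maximum C = 62/5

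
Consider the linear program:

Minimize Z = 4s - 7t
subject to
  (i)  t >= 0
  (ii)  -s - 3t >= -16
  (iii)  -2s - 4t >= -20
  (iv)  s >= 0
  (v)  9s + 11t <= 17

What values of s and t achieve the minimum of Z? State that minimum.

Vertices and Z = 4s - 7t:
  (0, 0) → Z = 0
  (17/9, 0) → Z = 68/9
  (0, 17/11) → Z = -119/11

The optimum lies where s = 0 and 9s + 11t = 17.
Solving simultaneously gives s = 0, t = 17/11.

s = 0, t = 17/11, minimum Z = -119/11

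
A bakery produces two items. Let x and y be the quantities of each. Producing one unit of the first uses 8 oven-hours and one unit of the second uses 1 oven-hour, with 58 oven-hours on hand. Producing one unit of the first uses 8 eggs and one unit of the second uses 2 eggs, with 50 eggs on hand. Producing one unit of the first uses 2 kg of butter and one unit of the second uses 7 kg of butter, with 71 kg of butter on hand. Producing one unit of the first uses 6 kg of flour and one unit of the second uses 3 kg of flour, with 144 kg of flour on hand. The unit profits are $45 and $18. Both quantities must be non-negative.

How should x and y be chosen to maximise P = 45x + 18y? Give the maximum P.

x = 4, y = 9, maximum P = 342

Vertices and P = 45x + 18y:
  (0, 0) → P = 0
  (0, 71/7) → P = 1278/7
  (25/4, 0) → P = 1125/4
  (4, 9) → P = 342

At the optimal vertex, 8x + 2y = 50 and 2x + 7y = 71.
Solving simultaneously gives x = 4, y = 9.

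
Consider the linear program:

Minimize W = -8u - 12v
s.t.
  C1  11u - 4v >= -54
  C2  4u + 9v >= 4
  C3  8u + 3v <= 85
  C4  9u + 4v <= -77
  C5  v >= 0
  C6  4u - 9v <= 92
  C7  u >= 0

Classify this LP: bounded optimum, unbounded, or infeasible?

The boundaries 11u - 4v = -54 and 8u + 3v = 85 meet at (178/65, 1367/65), but that point violates 9u + 4v ≤ -77. Every candidate vertex is excluded by some other constraint, so the feasible region is empty.

infeasible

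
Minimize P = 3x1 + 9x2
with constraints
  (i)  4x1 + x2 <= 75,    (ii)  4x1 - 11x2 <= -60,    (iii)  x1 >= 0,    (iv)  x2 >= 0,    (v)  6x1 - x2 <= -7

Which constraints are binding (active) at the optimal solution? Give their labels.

(iii) and (v)

Extreme points and P = 3x1 + 9x2:
  (0, 75) → P = 675
  (34/5, 239/5) → P = 2253/5
  (0, 7) → P = 63

The minimum is at (0, 7). Substituting into each constraint, equality holds for (iii) and (v); the remaining constraints have slack.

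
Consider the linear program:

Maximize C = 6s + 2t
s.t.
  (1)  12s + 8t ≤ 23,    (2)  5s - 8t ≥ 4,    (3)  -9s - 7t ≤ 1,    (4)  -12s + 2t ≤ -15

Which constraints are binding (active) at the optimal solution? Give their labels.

(1) and (3)

Vertices and C = 6s + 2t:
  (27/17, 67/136) → C = 715/68
  (169/12, -73/4) → C = 48
  (56/43, 27/86) → C = 363/43
  (103/102, -49/34) → C = 54/17

The maximum is at (169/12, -73/4). Substituting into each constraint, equality holds for (1) and (3); the remaining constraints have slack.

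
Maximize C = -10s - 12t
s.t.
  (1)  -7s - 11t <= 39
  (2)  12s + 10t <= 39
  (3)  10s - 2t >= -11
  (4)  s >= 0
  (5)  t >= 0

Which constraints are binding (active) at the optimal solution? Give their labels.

(4) and (5)

Feasible corners and C = -10s - 12t:
  (0, 39/10) → C = -234/5
  (13/4, 0) → C = -65/2
  (0, 0) → C = 0

The maximum is at (0, 0). Substituting into each constraint, equality holds for (4) and (5); the remaining constraints have slack.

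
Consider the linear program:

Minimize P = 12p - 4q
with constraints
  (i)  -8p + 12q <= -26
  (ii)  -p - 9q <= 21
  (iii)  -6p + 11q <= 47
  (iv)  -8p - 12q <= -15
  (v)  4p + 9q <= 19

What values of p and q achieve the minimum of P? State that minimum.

Feasible corners and P = 12p - 4q:
  (41/16, -11/24) → P = 391/12
  (77/20, 2/5) → P = 223/5
  (129/20, -61/20) → P = 448/5
  (40/3, -103/27) → P = 4732/27

p = 41/16, q = -11/24, minimum P = 391/12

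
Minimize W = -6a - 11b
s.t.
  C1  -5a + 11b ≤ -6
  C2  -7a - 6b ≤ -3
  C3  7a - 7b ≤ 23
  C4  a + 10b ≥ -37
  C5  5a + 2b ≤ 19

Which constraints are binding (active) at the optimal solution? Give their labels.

C1 and C5

Feasible corners and W = -6a - 11b:
  (69/107, -27/107) → W = -117/107
  (17/5, 1) → W = -157/5
  (159/91, -20/13) → W = 586/91
  (179/49, 18/49) → W = -1272/49

The minimum is at (17/5, 1). Substituting into each constraint, equality holds for C1 and C5; the remaining constraints have slack.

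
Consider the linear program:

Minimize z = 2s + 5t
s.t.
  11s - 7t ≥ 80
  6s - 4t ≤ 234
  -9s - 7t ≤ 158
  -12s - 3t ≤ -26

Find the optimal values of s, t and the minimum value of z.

Extreme points and z = 2s + 5t:
  (422/117, -674/117) → z = -842/39
  (503/39, -509/13) → z = -6629/39
  (656/57, -710/19) → z = -9338/57
The feasible region is unbounded (it extends along (2, 3), (7, 11)), but z strictly increases along every unbounded feasible direction, so there is no improving ray and the minimum is attained at a vertex.

The binding constraints are 6s - 4t = 234 and -9s - 7t = 158.
Solving simultaneously gives s = 503/39, t = -509/13.

s = 503/39, t = -509/13, minimum z = -6629/39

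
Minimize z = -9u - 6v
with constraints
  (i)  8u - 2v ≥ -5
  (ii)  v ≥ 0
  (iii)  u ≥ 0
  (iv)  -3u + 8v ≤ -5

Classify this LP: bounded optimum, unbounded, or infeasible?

From the feasible point (5/3, 0), moving in the direction (8, 3) keeps every constraint satisfied while z decreases without bound.

unbounded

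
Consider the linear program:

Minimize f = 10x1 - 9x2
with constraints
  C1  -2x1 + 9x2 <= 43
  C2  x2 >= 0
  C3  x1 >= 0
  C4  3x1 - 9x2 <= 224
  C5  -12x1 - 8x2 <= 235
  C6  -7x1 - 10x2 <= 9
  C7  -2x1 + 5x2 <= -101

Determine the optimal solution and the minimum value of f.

x1 = 101/2, x2 = 0, minimum f = 505

At the optimal vertex, x2 = 0 and -2x1 + 5x2 = -101.
Solving simultaneously gives x1 = 101/2, x2 = 0.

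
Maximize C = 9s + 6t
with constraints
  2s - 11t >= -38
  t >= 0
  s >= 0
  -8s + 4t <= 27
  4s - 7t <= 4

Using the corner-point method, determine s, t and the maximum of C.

Extreme points and C = 9s + 6t:
  (0, 38/11) → C = 228/11
  (31/3, 16/3) → C = 125
  (0, 0) → C = 0
  (1, 0) → C = 9

s = 31/3, t = 16/3, maximum C = 125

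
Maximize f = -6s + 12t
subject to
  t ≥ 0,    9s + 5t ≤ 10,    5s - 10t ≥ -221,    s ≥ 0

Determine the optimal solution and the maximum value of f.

s = 0, t = 2, maximum f = 24

Vertices and f = -6s + 12t:
  (10/9, 0) → f = -20/3
  (0, 0) → f = 0
  (0, 2) → f = 24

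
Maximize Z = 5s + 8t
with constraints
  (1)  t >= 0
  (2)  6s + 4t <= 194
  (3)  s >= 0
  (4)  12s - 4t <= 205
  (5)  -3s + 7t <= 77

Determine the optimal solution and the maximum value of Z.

Extreme points and Z = 5s + 8t:
  (0, 0) → Z = 0
  (205/12, 0) → Z = 1025/12
  (133/6, 61/4) → Z = 1397/6
  (175/9, 58/3) → Z = 2267/9
  (0, 11) → Z = 88

At the optimal vertex, 6s + 4t = 194 and -3s + 7t = 77.
Solving simultaneously gives s = 175/9, t = 58/3.

s = 175/9, t = 58/3, maximum Z = 2267/9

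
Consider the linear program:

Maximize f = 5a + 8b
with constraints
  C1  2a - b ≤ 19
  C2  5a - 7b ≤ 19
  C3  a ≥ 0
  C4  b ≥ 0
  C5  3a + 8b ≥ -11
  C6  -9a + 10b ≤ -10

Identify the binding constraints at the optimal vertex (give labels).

C1 and C6

Feasible corners and f = 5a + 8b:
  (38/3, 19/3) → f = 114
  (180/11, 151/11) → f = 2108/11
  (19/5, 0) → f = 19
  (10/9, 0) → f = 50/9

The maximum is at (180/11, 151/11). Substituting into each constraint, equality holds for C1 and C6; the remaining constraints have slack.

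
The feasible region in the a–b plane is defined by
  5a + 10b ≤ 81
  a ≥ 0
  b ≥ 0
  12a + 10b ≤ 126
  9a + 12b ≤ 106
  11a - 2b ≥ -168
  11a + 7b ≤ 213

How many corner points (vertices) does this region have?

Pairwise boundary intersections that survive every other constraint:
  (0, 81/10)
  (44/15, 199/30)
  (0, 0)
  (21/2, 0)
  (226/27, 23/9)

5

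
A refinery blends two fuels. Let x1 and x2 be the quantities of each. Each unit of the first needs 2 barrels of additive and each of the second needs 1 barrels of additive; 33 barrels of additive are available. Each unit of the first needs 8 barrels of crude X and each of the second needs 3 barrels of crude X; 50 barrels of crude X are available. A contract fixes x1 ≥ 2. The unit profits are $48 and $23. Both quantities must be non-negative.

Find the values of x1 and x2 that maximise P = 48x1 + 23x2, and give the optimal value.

x1 = 2, x2 = 34/3, maximum P = 1070/3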